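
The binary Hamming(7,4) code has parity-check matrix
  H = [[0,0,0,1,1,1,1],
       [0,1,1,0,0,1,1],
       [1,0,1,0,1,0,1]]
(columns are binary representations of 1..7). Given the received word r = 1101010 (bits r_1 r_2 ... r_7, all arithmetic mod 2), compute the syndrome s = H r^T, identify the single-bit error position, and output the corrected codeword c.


s = (0, 0, 1)^T, error position = 1, corrected codeword c = 0101010

Compute s = H r^T mod 2 one row at a time:
  s_1 = 1 + 0 + 1 + 0 = 2 ≡ 0 (mod 2).
  s_2 = 1 + 0 + 1 + 0 = 2 ≡ 0 (mod 2).
  s_3 = 1 + 0 + 0 + 0 = 1 ≡ 1 (mod 2).
s = (0, 0, 1)^T — this equals column 1 of H (binary 001), so error is at position 1.
Correct: flip bit 1 of r = 1101010 to get c = 0101010.


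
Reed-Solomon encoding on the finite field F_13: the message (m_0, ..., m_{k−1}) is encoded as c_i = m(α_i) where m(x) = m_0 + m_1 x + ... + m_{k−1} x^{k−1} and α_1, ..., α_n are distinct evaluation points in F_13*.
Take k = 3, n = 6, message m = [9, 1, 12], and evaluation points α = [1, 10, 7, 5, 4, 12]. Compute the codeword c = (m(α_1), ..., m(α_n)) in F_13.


c = [9, 10, 6, 2, 10, 7]

Message polynomial: m(x) = 9 + 1·x + 12·x^2 (mod 13).
For each evaluation point α_i, compute m(α_i) mod 13:
  α_1 = 1: Horner steps 12 → 0 → 9, so m(1) = 9.
  α_2 = 10: Horner steps 12 → 4 → 10, so m(10) = 10.
  α_3 = 7: Horner steps 12 → 7 → 6, so m(7) = 6.
  α_4 = 5: Horner steps 12 → 9 → 2, so m(5) = 2.
  α_5 = 4: Horner steps 12 → 10 → 10, so m(4) = 10.
  α_6 = 12: Horner steps 12 → 2 → 7, so m(12) = 7.
Codeword c = [9, 10, 6, 2, 10, 7] ∈ F_13^6.


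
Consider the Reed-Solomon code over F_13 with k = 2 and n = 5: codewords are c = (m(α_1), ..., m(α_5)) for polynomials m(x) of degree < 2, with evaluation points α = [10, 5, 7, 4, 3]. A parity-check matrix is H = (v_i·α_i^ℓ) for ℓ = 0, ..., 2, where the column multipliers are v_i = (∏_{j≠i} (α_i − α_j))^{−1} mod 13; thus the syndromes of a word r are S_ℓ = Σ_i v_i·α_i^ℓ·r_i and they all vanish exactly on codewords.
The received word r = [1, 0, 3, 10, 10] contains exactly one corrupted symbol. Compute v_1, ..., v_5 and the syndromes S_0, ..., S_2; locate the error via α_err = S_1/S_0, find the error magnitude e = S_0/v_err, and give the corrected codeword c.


S = (12, 9, 10), error at position 4, error magnitude e = 5, c = [1, 0, 3, 5, 10].

Step 1: column multipliers v_i = (∏_{j≠i}(α_i − α_j))^{−1} mod 13.
  i = 1 (α = 10): (10−5)(10−7)(10−4)(10−3) = 5·3·6·7 = 630 ≡ 6, so v_1 = 6^{−1} = 11 (mod 13).
  i = 2 (α = 5): (5−10)(5−7)(5−4)(5−3) = (−5)·(−2)·1·2 = 20 ≡ 7, so v_2 = 7^{−1} = 2 (mod 13).
  i = 3 (α = 7): (7−10)(7−5)(7−4)(7−3) = (−3)·2·3·4 = −72 ≡ 6, so v_3 = 6^{−1} = 11 (mod 13).
  i = 4 (α = 4): (4−10)(4−5)(4−7)(4−3) = (−6)·(−1)·(−3)·1 = −18 ≡ 8, so v_4 = 8^{−1} = 5 (mod 13).
  i = 5 (α = 3): (3−10)(3−5)(3−7)(3−4) = (−7)·(−2)·(−4)·(−1) = 56 ≡ 4, so v_5 = 4^{−1} = 10 (mod 13).
  v = [11, 2, 11, 5, 10].
Step 2: syndromes of r = [1, 0, 3, 10, 10] (all sums mod 13).
  S_0 = Σ v_i r_i = 11·1 + 2·0 + 11·3 + 5·10 + 10·10 = 194 ≡ 12.
  S_1 = Σ v_i α_i r_i = 11·10·1 + 2·5·0 + 11·7·3 + 5·4·10 + 10·3·10 = 841 ≡ 9.
  α_i^2 mod 13 = [9, 12, 10, 3, 9].
  S_2 = Σ v_i α_i^2 r_i = 11·9·1 + 2·12·0 + 11·10·3 + 5·3·10 + 10·9·10 = 1479 ≡ 10.
  S = (12, 9, 10) ≠ 0, so r is not a codeword (an error is present).
Step 3: locate the error. For a single error e at position i, S_ℓ = v_i·e·α_i^ℓ, so α_err = S_1/S_0.
  S_0^{−1} = 12^{−1} = 12 (mod 13), so α_err = 9·12 = 108 ≡ 4 = α_4. Error position i = 4.
  Consistency check: S_2/S_1 = 10·3 = 30 ≡ 4 = α_err ✓ (single-error assumption holds).
Step 4: error magnitude e = S_0/v_4 = S_0·∏_{j≠4}(α_4 − α_j) = 12·8 = 96 ≡ 5 (mod 13).
Step 5: correct position 4: c_4 = r_4 − e = 10 − 5 ≡ 5 (mod 13). Hence c = [1, 0, 3, 5, 10].
  Check: interpolating c through the α_i gives m(x) = 12 + 8·x (degree < 2) with m(α_i) = c_i for every i, so c is indeed a codeword.


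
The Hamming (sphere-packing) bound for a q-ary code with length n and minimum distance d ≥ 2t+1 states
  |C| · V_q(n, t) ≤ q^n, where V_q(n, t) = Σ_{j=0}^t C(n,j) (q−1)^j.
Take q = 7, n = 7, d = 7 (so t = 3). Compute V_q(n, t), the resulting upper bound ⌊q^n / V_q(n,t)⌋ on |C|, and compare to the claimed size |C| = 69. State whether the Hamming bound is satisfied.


V_q(n, t) = 8359, q^n = 823543, Hamming bound = 98, |C| = 69 ≤ bound (satisfied).

Step 1: Compute V_q(n, t) = Σ_{j=0}^3 C(n, j) (q−1)^j.
  j = 0: C(7,0)·(6)^0 = 1·1 = 1.
  j = 1: C(7,1)·(6)^1 = 7·6 = 42.
  j = 2: C(7,2)·(6)^2 = 21·36 = 756.
  j = 3: C(7,3)·(6)^3 = 35·216 = 7560.
  V_q(n, t) = 1 + 42 + 756 + 7560 = 8359.
Step 2: q^n = 7^7 = 823543.
Step 3: Hamming bound ⌊q^n / V_q(n,t)⌋ = ⌊823543/8359⌋ = 98.
Step 4: Compare |C| = 69 to 98: satisfied.
The claimed |C| lies below the Hamming bound.


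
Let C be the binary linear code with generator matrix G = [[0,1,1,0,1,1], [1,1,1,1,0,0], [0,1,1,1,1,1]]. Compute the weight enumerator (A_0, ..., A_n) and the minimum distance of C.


Weight distribution: A_0 = 1, A_1 = 1, A_3 = 2, A_4 = 3, A_5 = 1. Minimum distance d = 1.

Enumerate all 2^3 = 8 messages m ∈ F_2^3.
For each, compute codeword c = mG in F_2^6, then tally its weight.
  m = 000 → c = 000000, weight = 0.
  m = 100 → c = 011011, weight = 4.
  m = 010 → c = 111100, weight = 4.
  m = 110 → c = 100111, weight = 4.
  m = 001 → c = 011111, weight = 5.
  m = 101 → c = 000100, weight = 1.
  m = 011 → c = 100011, weight = 3.
  m = 111 → c = 111000, weight = 3.
Tally weights:
  weight 0: 1 codewords.
  weight 1: 1 codewords.
  weight 3: 2 codewords.
  weight 4: 3 codewords.
  weight 5: 1 codewords.
Minimum distance d = smallest w > 0 with A_w > 0 = 1.
Sanity: Σ A_w = 8 = 2^3 = 8 ✓.


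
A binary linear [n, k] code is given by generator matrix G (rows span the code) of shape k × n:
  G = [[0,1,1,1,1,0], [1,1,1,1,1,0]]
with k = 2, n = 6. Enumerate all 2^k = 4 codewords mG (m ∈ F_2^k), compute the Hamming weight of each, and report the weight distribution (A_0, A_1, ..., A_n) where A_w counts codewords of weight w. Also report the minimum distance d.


Weight distribution: A_0 = 1, A_1 = 1, A_4 = 1, A_5 = 1. Minimum distance d = 1.

Enumerate all 2^2 = 4 messages m ∈ F_2^2.
For each, compute codeword c = mG in F_2^6, then tally its weight.
  m = 00 → c = 000000, weight = 0.
  m = 10 → c = 011110, weight = 4.
  m = 01 → c = 111110, weight = 5.
  m = 11 → c = 100000, weight = 1.
Tally weights:
  weight 0: 1 codewords.
  weight 1: 1 codewords.
  weight 4: 1 codewords.
  weight 5: 1 codewords.
Minimum distance d = smallest w > 0 with A_w > 0 = 1.
Sanity: Σ A_w = 4 = 2^2 = 4 ✓.


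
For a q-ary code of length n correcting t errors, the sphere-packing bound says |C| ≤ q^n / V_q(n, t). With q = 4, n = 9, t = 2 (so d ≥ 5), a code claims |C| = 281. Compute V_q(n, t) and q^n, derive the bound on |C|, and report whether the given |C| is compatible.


V_q(n, t) = 352, q^n = 262144, Hamming bound = 744, |C| = 281 ≤ bound (satisfied).

Step 1: Compute V_q(n, t) = Σ_{j=0}^2 C(n, j) (q−1)^j.
  j = 0: C(9,0)·(3)^0 = 1·1 = 1.
  j = 1: C(9,1)·(3)^1 = 9·3 = 27.
  j = 2: C(9,2)·(3)^2 = 36·9 = 324.
  V_q(n, t) = 1 + 27 + 324 = 352.
Step 2: q^n = 4^9 = 262144.
Step 3: Hamming bound ⌊q^n / V_q(n,t)⌋ = ⌊262144/352⌋ = 744.
Step 4: Compare |C| = 281 to 744: satisfied.
The claimed |C| lies below the Hamming bound.


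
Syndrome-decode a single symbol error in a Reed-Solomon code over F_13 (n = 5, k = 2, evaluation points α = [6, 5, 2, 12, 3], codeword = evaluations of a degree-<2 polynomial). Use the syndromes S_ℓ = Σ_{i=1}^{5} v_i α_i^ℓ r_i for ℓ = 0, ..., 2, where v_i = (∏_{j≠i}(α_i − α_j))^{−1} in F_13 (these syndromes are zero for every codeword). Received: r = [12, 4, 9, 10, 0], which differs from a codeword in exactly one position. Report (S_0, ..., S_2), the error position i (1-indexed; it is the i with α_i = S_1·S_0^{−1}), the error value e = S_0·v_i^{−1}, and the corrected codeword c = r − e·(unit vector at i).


S = (3, 2, 10), error at position 2, error magnitude e = 9, c = [12, 8, 9, 10, 0].

Step 1: column multipliers v_i = (∏_{j≠i}(α_i − α_j))^{−1} mod 13.
  i = 1 (α = 6): (6−5)(6−2)(6−12)(6−3) = 1·4·(−6)·3 = −72 ≡ 6, so v_1 = 6^{−1} = 11 (mod 13).
  i = 2 (α = 5): (5−6)(5−2)(5−12)(5−3) = (−1)·3·(−7)·2 = 42 ≡ 3, so v_2 = 3^{−1} = 9 (mod 13).
  i = 3 (α = 2): (2−6)(2−5)(2−12)(2−3) = (−4)·(−3)·(−10)·(−1) = 120 ≡ 3, so v_3 = 3^{−1} = 9 (mod 13).
  i = 4 (α = 12): (12−6)(12−5)(12−2)(12−3) = 6·7·10·9 = 3780 ≡ 10, so v_4 = 10^{−1} = 4 (mod 13).
  i = 5 (α = 3): (3−6)(3−5)(3−2)(3−12) = (−3)·(−2)·1·(−9) = −54 ≡ 11, so v_5 = 11^{−1} = 6 (mod 13).
  v = [11, 9, 9, 4, 6].
Step 2: syndromes of r = [12, 4, 9, 10, 0] (all sums mod 13).
  S_0 = Σ v_i r_i = 11·12 + 9·4 + 9·9 + 4·10 + 6·0 = 289 ≡ 3.
  S_1 = Σ v_i α_i r_i = 11·6·12 + 9·5·4 + 9·2·9 + 4·12·10 + 6·3·0 = 1614 ≡ 2.
  α_i^2 mod 13 = [10, 12, 4, 1, 9].
  S_2 = Σ v_i α_i^2 r_i = 11·10·12 + 9·12·4 + 9·4·9 + 4·1·10 + 6·9·0 = 2116 ≡ 10.
  S = (3, 2, 10) ≠ 0, so r is not a codeword (an error is present).
Step 3: locate the error. For a single error e at position i, S_ℓ = v_i·e·α_i^ℓ, so α_err = S_1/S_0.
  S_0^{−1} = 3^{−1} = 9 (mod 13), so α_err = 2·9 = 18 ≡ 5 = α_2. Error position i = 2.
  Consistency check: S_2/S_1 = 10·7 = 70 ≡ 5 = α_err ✓ (single-error assumption holds).
Step 4: error magnitude e = S_0/v_2 = S_0·∏_{j≠2}(α_2 − α_j) = 3·3 = 9 ≡ 9 (mod 13).
Step 5: correct position 2: c_2 = r_2 − e = 4 − 9 ≡ 8 (mod 13). Hence c = [12, 8, 9, 10, 0].
  Check: interpolating c through the α_i gives m(x) = 1 + 4·x (degree < 2) with m(α_i) = c_i for every i, so c is indeed a codeword.


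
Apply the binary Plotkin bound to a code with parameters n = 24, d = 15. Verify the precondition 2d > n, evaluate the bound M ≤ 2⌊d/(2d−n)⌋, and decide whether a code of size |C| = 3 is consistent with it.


Plotkin bound M ≤ 4; given |C| = 3 ≤ bound (satisfied).

Check applicability: 2d = 30, n = 24.
2d − n = 6 > 0, so Plotkin applies.
Compute d/(2d−n) = 15/6 ≈ 2.5000.
⌊d/(2d−n)⌋ = 2.
Plotkin bound: M ≤ 2·2 = 4.
Given |C| = 3, check: satisfied.
This |C| is below the Plotkin bound.


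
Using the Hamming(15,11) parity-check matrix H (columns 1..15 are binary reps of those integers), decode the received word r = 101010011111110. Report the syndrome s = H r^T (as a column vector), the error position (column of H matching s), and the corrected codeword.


s = (1, 0, 0, 0)^T, error position = 8, corrected codeword c = 101010001111110

Compute s = H r^T mod 2 one row at a time:
  s_1 = 1 + 1 + 1 + 1 + 1 + 1 + 1 + 0 = 7 ≡ 1 (mod 2).
  s_2 = 0 + 1 + 0 + 0 + 1 + 1 + 1 + 0 = 4 ≡ 0 (mod 2).
  s_3 = 0 + 1 + 0 + 0 + 1 + 1 + 1 + 0 = 4 ≡ 0 (mod 2).
  s_4 = 1 + 1 + 1 + 0 + 1 + 1 + 1 + 0 = 6 ≡ 0 (mod 2).
s = (1, 0, 0, 0)^T — this equals column 8 of H (binary 1000), so error is at position 8.
Correct: flip bit 8 of r = 101010011111110 to get c = 101010001111110.


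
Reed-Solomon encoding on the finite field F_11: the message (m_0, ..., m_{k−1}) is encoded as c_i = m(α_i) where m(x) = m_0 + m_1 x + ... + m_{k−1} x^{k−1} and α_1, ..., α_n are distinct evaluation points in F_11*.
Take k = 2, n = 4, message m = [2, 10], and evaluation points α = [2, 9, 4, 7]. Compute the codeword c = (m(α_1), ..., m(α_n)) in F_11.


c = [0, 4, 9, 6]

Message polynomial: m(x) = 2 + 10·x (mod 11).
For each evaluation point α_i, compute m(α_i) mod 11:
  α_1 = 2: Horner steps 10 → 0, so m(2) = 0.
  α_2 = 9: Horner steps 10 → 4, so m(9) = 4.
  α_3 = 4: Horner steps 10 → 9, so m(4) = 9.
  α_4 = 7: Horner steps 10 → 6, so m(7) = 6.
Codeword c = [0, 4, 9, 6] ∈ F_11^4.


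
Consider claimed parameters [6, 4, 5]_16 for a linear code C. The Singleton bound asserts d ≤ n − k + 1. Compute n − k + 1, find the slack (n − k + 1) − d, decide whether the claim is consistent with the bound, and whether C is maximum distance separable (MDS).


Singleton RHS = n − k + 1 = 3, slack = -2, bound violated (no such code; not MDS).

Singleton bound: d ≤ n − k + 1.
Here n = 6, k = 4, so n − k + 1 = 3.
Given d = 5, check d ≤ 3: NO.
Slack = (n − k + 1) − d = -2.
The slack is negative: d = 5 exceeds n − k + 1 = 3 by 2, so the Singleton bound is violated and no linear [6, 4, 5]_16 code can exist. In particular it is not MDS (MDS requires d = n − k + 1 exactly).
Description: the claimed parameters are [6, 4, 5]_16; such a code would be impossible (violates the Singleton bound).


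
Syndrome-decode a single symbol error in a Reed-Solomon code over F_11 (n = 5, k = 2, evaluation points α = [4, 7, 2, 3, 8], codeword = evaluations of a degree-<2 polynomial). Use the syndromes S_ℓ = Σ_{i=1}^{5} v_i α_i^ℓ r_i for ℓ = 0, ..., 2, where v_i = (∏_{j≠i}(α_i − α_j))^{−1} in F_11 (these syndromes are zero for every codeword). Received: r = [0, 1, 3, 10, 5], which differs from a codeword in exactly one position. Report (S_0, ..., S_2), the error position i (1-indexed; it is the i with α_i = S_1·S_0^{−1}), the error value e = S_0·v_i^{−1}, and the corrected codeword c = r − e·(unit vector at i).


S = (7, 10, 8), error at position 4, error magnitude e = 3, c = [0, 1, 3, 7, 5].

Step 1: column multipliers v_i = (∏_{j≠i}(α_i − α_j))^{−1} mod 11.
  i = 1 (α = 4): (4−7)(4−2)(4−3)(4−8) = (−3)·2·1·(−4) = 24 ≡ 2, so v_1 = 2^{−1} = 6 (mod 11).
  i = 2 (α = 7): (7−4)(7−2)(7−3)(7−8) = 3·5·4·(−1) = −60 ≡ 6, so v_2 = 6^{−1} = 2 (mod 11).
  i = 3 (α = 2): (2−4)(2−7)(2−3)(2−8) = (−2)·(−5)·(−1)·(−6) = 60 ≡ 5, so v_3 = 5^{−1} = 9 (mod 11).
  i = 4 (α = 3): (3−4)(3−7)(3−2)(3−8) = (−1)·(−4)·1·(−5) = −20 ≡ 2, so v_4 = 2^{−1} = 6 (mod 11).
  i = 5 (α = 8): (8−4)(8−7)(8−2)(8−3) = 4·1·6·5 = 120 ≡ 10, so v_5 = 10^{−1} = 10 (mod 11).
  v = [6, 2, 9, 6, 10].
Step 2: syndromes of r = [0, 1, 3, 10, 5] (all sums mod 11).
  S_0 = Σ v_i r_i = 6·0 + 2·1 + 9·3 + 6·10 + 10·5 = 139 ≡ 7.
  S_1 = Σ v_i α_i r_i = 6·4·0 + 2·7·1 + 9·2·3 + 6·3·10 + 10·8·5 = 648 ≡ 10.
  α_i^2 mod 11 = [5, 5, 4, 9, 9].
  S_2 = Σ v_i α_i^2 r_i = 6·5·0 + 2·5·1 + 9·4·3 + 6·9·10 + 10·9·5 = 1108 ≡ 8.
  S = (7, 10, 8) ≠ 0, so r is not a codeword (an error is present).
Step 3: locate the error. For a single error e at position i, S_ℓ = v_i·e·α_i^ℓ, so α_err = S_1/S_0.
  S_0^{−1} = 7^{−1} = 8 (mod 11), so α_err = 10·8 = 80 ≡ 3 = α_4. Error position i = 4.
  Consistency check: S_2/S_1 = 8·10 = 80 ≡ 3 = α_err ✓ (single-error assumption holds).
Step 4: error magnitude e = S_0/v_4 = S_0·∏_{j≠4}(α_4 − α_j) = 7·2 = 14 ≡ 3 (mod 11).
Step 5: correct position 4: c_4 = r_4 − e = 10 − 3 ≡ 7 (mod 11). Hence c = [0, 1, 3, 7, 5].
  Check: interpolating c through the α_i gives m(x) = 6 + 4·x (degree < 2) with m(α_i) = c_i for every i, so c is indeed a codeword.


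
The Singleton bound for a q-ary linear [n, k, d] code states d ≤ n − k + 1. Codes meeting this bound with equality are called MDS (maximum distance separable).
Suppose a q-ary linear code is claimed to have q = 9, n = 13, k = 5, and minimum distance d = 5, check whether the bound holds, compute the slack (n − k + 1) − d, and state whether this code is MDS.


Singleton RHS = n − k + 1 = 9, slack = 4, bound satisfied, not MDS.

Singleton bound: d ≤ n − k + 1.
Here n = 13, k = 5, so n − k + 1 = 9.
Given d = 5, check d ≤ 9: YES.
Slack = (n − k + 1) − d = 4.
The code is NOT MDS (slack = 4 > 0).
Description: the claimed parameters are [13, 5, 5]_9; such a code would be non-MDS.


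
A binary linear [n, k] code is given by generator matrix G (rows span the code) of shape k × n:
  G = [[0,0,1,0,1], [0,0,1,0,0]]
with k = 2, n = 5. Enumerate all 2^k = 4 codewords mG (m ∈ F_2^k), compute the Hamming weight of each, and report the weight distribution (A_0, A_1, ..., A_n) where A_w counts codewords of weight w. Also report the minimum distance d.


Weight distribution: A_0 = 1, A_1 = 2, A_2 = 1. Minimum distance d = 1.

Enumerate all 2^2 = 4 messages m ∈ F_2^2.
For each, compute codeword c = mG in F_2^5, then tally its weight.
  m = 00 → c = 00000, weight = 0.
  m = 10 → c = 00101, weight = 2.
  m = 01 → c = 00100, weight = 1.
  m = 11 → c = 00001, weight = 1.
Tally weights:
  weight 0: 1 codewords.
  weight 1: 2 codewords.
  weight 2: 1 codewords.
Minimum distance d = smallest w > 0 with A_w > 0 = 1.
Sanity: Σ A_w = 4 = 2^2 = 4 ✓.


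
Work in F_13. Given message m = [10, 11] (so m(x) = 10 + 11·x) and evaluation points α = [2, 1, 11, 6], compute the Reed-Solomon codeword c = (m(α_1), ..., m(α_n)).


c = [6, 8, 1, 11]

Message polynomial: m(x) = 10 + 11·x (mod 13).
For each evaluation point α_i, compute m(α_i) mod 13:
  α_1 = 2: Horner steps 11 → 6, so m(2) = 6.
  α_2 = 1: Horner steps 11 → 8, so m(1) = 8.
  α_3 = 11: Horner steps 11 → 1, so m(11) = 1.
  α_4 = 6: Horner steps 11 → 11, so m(6) = 11.
Codeword c = [6, 8, 1, 11] ∈ F_13^4.


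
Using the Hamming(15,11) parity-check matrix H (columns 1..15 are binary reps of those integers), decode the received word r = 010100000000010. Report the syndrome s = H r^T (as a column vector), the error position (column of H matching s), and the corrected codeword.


s = (1, 0, 0, 0)^T, error position = 8, corrected codeword c = 010100010000010

Compute s = H r^T mod 2 one row at a time:
  s_1 = 0 + 0 + 0 + 0 + 0 + 0 + 1 + 0 = 1 ≡ 1 (mod 2).
  s_2 = 1 + 0 + 0 + 0 + 0 + 0 + 1 + 0 = 2 ≡ 0 (mod 2).
  s_3 = 1 + 0 + 0 + 0 + 0 + 0 + 1 + 0 = 2 ≡ 0 (mod 2).
  s_4 = 0 + 0 + 0 + 0 + 0 + 0 + 0 + 0 = 0 ≡ 0 (mod 2).
s = (1, 0, 0, 0)^T — this equals column 8 of H (binary 1000), so error is at position 8.
Correct: flip bit 8 of r = 010100000000010 to get c = 010100010000010.


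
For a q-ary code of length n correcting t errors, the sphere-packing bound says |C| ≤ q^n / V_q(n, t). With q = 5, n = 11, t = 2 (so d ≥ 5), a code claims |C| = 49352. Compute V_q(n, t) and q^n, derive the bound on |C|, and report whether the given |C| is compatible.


V_q(n, t) = 925, q^n = 48828125, Hamming bound = 52787, |C| = 49352 ≤ bound (satisfied).

Step 1: Compute V_q(n, t) = Σ_{j=0}^2 C(n, j) (q−1)^j.
  j = 0: C(11,0)·(4)^0 = 1·1 = 1.
  j = 1: C(11,1)·(4)^1 = 11·4 = 44.
  j = 2: C(11,2)·(4)^2 = 55·16 = 880.
  V_q(n, t) = 1 + 44 + 880 = 925.
Step 2: q^n = 5^11 = 48828125.
Step 3: Hamming bound ⌊q^n / V_q(n,t)⌋ = ⌊48828125/925⌋ = 52787.
Step 4: Compare |C| = 49352 to 52787: satisfied.
The claimed |C| lies below the Hamming bound.


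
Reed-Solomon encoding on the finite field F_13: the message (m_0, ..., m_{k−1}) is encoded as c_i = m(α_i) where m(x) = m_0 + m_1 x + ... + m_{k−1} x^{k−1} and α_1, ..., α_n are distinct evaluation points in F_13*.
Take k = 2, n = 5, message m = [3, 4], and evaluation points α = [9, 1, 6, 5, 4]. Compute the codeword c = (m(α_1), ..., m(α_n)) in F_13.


c = [0, 7, 1, 10, 6]

Message polynomial: m(x) = 3 + 4·x (mod 13).
For each evaluation point α_i, compute m(α_i) mod 13:
  α_1 = 9: Horner steps 4 → 0, so m(9) = 0.
  α_2 = 1: Horner steps 4 → 7, so m(1) = 7.
  α_3 = 6: Horner steps 4 → 1, so m(6) = 1.
  α_4 = 5: Horner steps 4 → 10, so m(5) = 10.
  α_5 = 4: Horner steps 4 → 6, so m(4) = 6.
Codeword c = [0, 7, 1, 10, 6] ∈ F_13^5.


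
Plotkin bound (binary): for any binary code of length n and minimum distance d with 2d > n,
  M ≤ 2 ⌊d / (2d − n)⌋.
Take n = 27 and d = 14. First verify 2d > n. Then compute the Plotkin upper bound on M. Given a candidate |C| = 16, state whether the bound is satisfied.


Plotkin bound M ≤ 28; given |C| = 16 ≤ bound (satisfied).

Check applicability: 2d = 28, n = 27.
2d − n = 1 > 0, so Plotkin applies.
Compute d/(2d−n) = 14/1 ≈ 14.0000.
⌊d/(2d−n)⌋ = 14.
Plotkin bound: M ≤ 2·14 = 28.
Given |C| = 16, check: satisfied.
This |C| is below the Plotkin bound.


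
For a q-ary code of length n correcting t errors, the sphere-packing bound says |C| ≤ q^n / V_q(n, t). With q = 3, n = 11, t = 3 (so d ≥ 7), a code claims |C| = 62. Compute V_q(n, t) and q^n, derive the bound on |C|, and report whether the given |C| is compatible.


V_q(n, t) = 1563, q^n = 177147, Hamming bound = 113, |C| = 62 ≤ bound (satisfied).

Step 1: Compute V_q(n, t) = Σ_{j=0}^3 C(n, j) (q−1)^j.
  j = 0: C(11,0)·(2)^0 = 1·1 = 1.
  j = 1: C(11,1)·(2)^1 = 11·2 = 22.
  j = 2: C(11,2)·(2)^2 = 55·4 = 220.
  j = 3: C(11,3)·(2)^3 = 165·8 = 1320.
  V_q(n, t) = 1 + 22 + 220 + 1320 = 1563.
Step 2: q^n = 3^11 = 177147.
Step 3: Hamming bound ⌊q^n / V_q(n,t)⌋ = ⌊177147/1563⌋ = 113.
Step 4: Compare |C| = 62 to 113: satisfied.
The claimed |C| lies below the Hamming bound.


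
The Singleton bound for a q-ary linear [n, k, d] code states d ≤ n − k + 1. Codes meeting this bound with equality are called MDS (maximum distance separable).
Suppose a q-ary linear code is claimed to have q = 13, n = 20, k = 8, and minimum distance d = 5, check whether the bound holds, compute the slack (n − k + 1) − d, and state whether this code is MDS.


Singleton RHS = n − k + 1 = 13, slack = 8, bound satisfied, not MDS.

Singleton bound: d ≤ n − k + 1.
Here n = 20, k = 8, so n − k + 1 = 13.
Given d = 5, check d ≤ 13: YES.
Slack = (n − k + 1) − d = 8.
The code is NOT MDS (slack = 8 > 0).
Description: the claimed parameters are [20, 8, 5]_13; such a code would be non-MDS.


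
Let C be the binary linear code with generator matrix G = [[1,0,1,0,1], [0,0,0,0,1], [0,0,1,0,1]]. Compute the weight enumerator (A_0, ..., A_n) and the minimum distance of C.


Weight distribution: A_0 = 1, A_1 = 3, A_2 = 3, A_3 = 1. Minimum distance d = 1.

Enumerate all 2^3 = 8 messages m ∈ F_2^3.
For each, compute codeword c = mG in F_2^5, then tally its weight.
  m = 000 → c = 00000, weight = 0.
  m = 100 → c = 10101, weight = 3.
  m = 010 → c = 00001, weight = 1.
  m = 110 → c = 10100, weight = 2.
  m = 001 → c = 00101, weight = 2.
  m = 101 → c = 10000, weight = 1.
  m = 011 → c = 00100, weight = 1.
  m = 111 → c = 10001, weight = 2.
Tally weights:
  weight 0: 1 codewords.
  weight 1: 3 codewords.
  weight 2: 3 codewords.
  weight 3: 1 codewords.
Minimum distance d = smallest w > 0 with A_w > 0 = 1.
Sanity: Σ A_w = 8 = 2^3 = 8 ✓.


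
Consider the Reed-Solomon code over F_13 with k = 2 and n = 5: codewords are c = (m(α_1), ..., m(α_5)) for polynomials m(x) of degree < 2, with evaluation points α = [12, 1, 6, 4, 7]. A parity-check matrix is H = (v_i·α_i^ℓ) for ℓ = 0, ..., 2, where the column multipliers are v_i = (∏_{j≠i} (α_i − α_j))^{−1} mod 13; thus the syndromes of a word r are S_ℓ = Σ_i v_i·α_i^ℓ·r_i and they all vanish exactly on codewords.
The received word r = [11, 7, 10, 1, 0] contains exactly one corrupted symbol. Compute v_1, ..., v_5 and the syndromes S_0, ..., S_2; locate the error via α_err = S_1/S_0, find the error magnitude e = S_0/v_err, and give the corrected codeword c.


S = (5, 9, 11), error at position 5, error magnitude e = 5, c = [11, 7, 10, 1, 8].

Step 1: column multipliers v_i = (∏_{j≠i}(α_i − α_j))^{−1} mod 13.
  i = 1 (α = 12): (12−1)(12−6)(12−4)(12−7) = 11·6·8·5 = 2640 ≡ 1, so v_1 = 1^{−1} = 1 (mod 13).
  i = 2 (α = 1): (1−12)(1−6)(1−4)(1−7) = (−11)·(−5)·(−3)·(−6) = 990 ≡ 2, so v_2 = 2^{−1} = 7 (mod 13).
  i = 3 (α = 6): (6−12)(6−1)(6−4)(6−7) = (−6)·5·2·(−1) = 60 ≡ 8, so v_3 = 8^{−1} = 5 (mod 13).
  i = 4 (α = 4): (4−12)(4−1)(4−6)(4−7) = (−8)·3·(−2)·(−3) = −144 ≡ 12, so v_4 = 12^{−1} = 12 (mod 13).
  i = 5 (α = 7): (7−12)(7−1)(7−6)(7−4) = (−5)·6·1·3 = −90 ≡ 1, so v_5 = 1^{−1} = 1 (mod 13).
  v = [1, 7, 5, 12, 1].
Step 2: syndromes of r = [11, 7, 10, 1, 0] (all sums mod 13).
  S_0 = Σ v_i r_i = 1·11 + 7·7 + 5·10 + 12·1 + 1·0 = 122 ≡ 5.
  S_1 = Σ v_i α_i r_i = 1·12·11 + 7·1·7 + 5·6·10 + 12·4·1 + 1·7·0 = 529 ≡ 9.
  α_i^2 mod 13 = [1, 1, 10, 3, 10].
  S_2 = Σ v_i α_i^2 r_i = 1·1·11 + 7·1·7 + 5·10·10 + 12·3·1 + 1·10·0 = 596 ≡ 11.
  S = (5, 9, 11) ≠ 0, so r is not a codeword (an error is present).
Step 3: locate the error. For a single error e at position i, S_ℓ = v_i·e·α_i^ℓ, so α_err = S_1/S_0.
  S_0^{−1} = 5^{−1} = 8 (mod 13), so α_err = 9·8 = 72 ≡ 7 = α_5. Error position i = 5.
  Consistency check: S_2/S_1 = 11·3 = 33 ≡ 7 = α_err ✓ (single-error assumption holds).
Step 4: error magnitude e = S_0/v_5 = S_0·∏_{j≠5}(α_5 − α_j) = 5·1 = 5 ≡ 5 (mod 13).
Step 5: correct position 5: c_5 = r_5 − e = 0 − 5 ≡ 8 (mod 13). Hence c = [11, 7, 10, 1, 8].
  Check: interpolating c through the α_i gives m(x) = 9 + 11·x (degree < 2) with m(α_i) = c_i for every i, so c is indeed a codeword.


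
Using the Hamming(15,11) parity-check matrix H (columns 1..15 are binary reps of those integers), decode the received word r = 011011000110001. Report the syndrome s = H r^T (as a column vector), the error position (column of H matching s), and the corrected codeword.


s = (1, 1, 0, 0)^T, error position = 12, corrected codeword c = 011011000111001

Compute s = H r^T mod 2 one row at a time:
  s_1 = 0 + 0 + 1 + 1 + 0 + 0 + 0 + 1 = 3 ≡ 1 (mod 2).
  s_2 = 0 + 1 + 1 + 0 + 0 + 0 + 0 + 1 = 3 ≡ 1 (mod 2).
  s_3 = 1 + 1 + 1 + 0 + 1 + 1 + 0 + 1 = 6 ≡ 0 (mod 2).
  s_4 = 0 + 1 + 1 + 0 + 0 + 1 + 0 + 1 = 4 ≡ 0 (mod 2).
s = (1, 1, 0, 0)^T — this equals column 12 of H (binary 1100), so error is at position 12.
Correct: flip bit 12 of r = 011011000110001 to get c = 011011000111001.


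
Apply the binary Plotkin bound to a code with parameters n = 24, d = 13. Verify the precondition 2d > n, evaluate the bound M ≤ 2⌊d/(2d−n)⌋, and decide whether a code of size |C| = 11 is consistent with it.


Plotkin bound M ≤ 12; given |C| = 11 ≤ bound (satisfied).

Check applicability: 2d = 26, n = 24.
2d − n = 2 > 0, so Plotkin applies.
Compute d/(2d−n) = 13/2 ≈ 6.5000.
⌊d/(2d−n)⌋ = 6.
Plotkin bound: M ≤ 2·6 = 12.
Given |C| = 11, check: satisfied.
This |C| is below the Plotkin bound.


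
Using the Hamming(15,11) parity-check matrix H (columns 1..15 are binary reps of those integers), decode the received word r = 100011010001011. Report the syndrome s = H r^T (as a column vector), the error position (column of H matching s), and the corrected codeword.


s = (0, 1, 1, 1)^T, error position = 7, corrected codeword c = 100011110001011

Compute s = H r^T mod 2 one row at a time:
  s_1 = 1 + 0 + 0 + 0 + 1 + 0 + 1 + 1 = 4 ≡ 0 (mod 2).
  s_2 = 0 + 1 + 1 + 0 + 1 + 0 + 1 + 1 = 5 ≡ 1 (mod 2).
  s_3 = 0 + 0 + 1 + 0 + 0 + 0 + 1 + 1 = 3 ≡ 1 (mod 2).
  s_4 = 1 + 0 + 1 + 0 + 0 + 0 + 0 + 1 = 3 ≡ 1 (mod 2).
s = (0, 1, 1, 1)^T — this equals column 7 of H (binary 0111), so error is at position 7.
Correct: flip bit 7 of r = 100011010001011 to get c = 100011110001011.


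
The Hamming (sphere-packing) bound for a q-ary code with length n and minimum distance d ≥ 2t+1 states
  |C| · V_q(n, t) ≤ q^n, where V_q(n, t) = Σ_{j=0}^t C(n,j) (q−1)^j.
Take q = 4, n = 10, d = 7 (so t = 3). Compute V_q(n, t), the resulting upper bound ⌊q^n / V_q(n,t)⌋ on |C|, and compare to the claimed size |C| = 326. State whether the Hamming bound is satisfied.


V_q(n, t) = 3676, q^n = 1048576, Hamming bound = 285, |C| = 326 > bound (violated).

Step 1: Compute V_q(n, t) = Σ_{j=0}^3 C(n, j) (q−1)^j.
  j = 0: C(10,0)·(3)^0 = 1·1 = 1.
  j = 1: C(10,1)·(3)^1 = 10·3 = 30.
  j = 2: C(10,2)·(3)^2 = 45·9 = 405.
  j = 3: C(10,3)·(3)^3 = 120·27 = 3240.
  V_q(n, t) = 1 + 30 + 405 + 3240 = 3676.
Step 2: q^n = 4^10 = 1048576.
Step 3: Hamming bound ⌊q^n / V_q(n,t)⌋ = ⌊1048576/3676⌋ = 285.
Step 4: Compare |C| = 326 to 285: violated.
The claimed |C| lies above the Hamming bound, so no 4-ary code of length 10 with d ≥ 7 can have 326 codewords.


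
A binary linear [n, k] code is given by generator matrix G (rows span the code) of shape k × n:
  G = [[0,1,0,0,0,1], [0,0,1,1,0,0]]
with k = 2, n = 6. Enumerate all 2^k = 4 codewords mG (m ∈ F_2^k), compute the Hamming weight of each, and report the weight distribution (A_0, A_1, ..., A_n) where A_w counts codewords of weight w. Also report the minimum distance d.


Weight distribution: A_0 = 1, A_2 = 2, A_4 = 1. Minimum distance d = 2.

Enumerate all 2^2 = 4 messages m ∈ F_2^2.
For each, compute codeword c = mG in F_2^6, then tally its weight.
  m = 00 → c = 000000, weight = 0.
  m = 10 → c = 010001, weight = 2.
  m = 01 → c = 001100, weight = 2.
  m = 11 → c = 011101, weight = 4.
Tally weights:
  weight 0: 1 codewords.
  weight 2: 2 codewords.
  weight 4: 1 codewords.
Minimum distance d = smallest w > 0 with A_w > 0 = 2.
Sanity: Σ A_w = 4 = 2^2 = 4 ✓.


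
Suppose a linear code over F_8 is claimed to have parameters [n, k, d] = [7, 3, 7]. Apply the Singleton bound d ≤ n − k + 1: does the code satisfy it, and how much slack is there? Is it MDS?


Singleton RHS = n − k + 1 = 5, slack = -2, bound violated (no such code; not MDS).

Singleton bound: d ≤ n − k + 1.
Here n = 7, k = 3, so n − k + 1 = 5.
Given d = 7, check d ≤ 5: NO.
Slack = (n − k + 1) − d = -2.
The slack is negative: d = 7 exceeds n − k + 1 = 5 by 2, so the Singleton bound is violated and no linear [7, 3, 7]_8 code can exist. In particular it is not MDS (MDS requires d = n − k + 1 exactly).
Description: the claimed parameters are [7, 3, 7]_8; such a code would be impossible (violates the Singleton bound).


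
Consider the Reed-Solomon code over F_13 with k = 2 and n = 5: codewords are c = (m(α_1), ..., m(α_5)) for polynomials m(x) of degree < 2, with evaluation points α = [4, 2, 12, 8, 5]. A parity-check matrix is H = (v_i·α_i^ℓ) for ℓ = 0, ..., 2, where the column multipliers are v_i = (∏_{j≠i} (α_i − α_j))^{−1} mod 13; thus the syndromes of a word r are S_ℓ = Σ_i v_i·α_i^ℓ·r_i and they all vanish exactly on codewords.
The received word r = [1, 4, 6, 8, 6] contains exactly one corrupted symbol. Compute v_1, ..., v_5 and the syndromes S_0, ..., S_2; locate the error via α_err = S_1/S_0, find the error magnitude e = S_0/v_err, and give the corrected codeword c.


S = (1, 12, 1), error at position 3, error magnitude e = 4, c = [1, 4, 2, 8, 6].

Step 1: column multipliers v_i = (∏_{j≠i}(α_i − α_j))^{−1} mod 13.
  i = 1 (α = 4): (4−2)(4−12)(4−8)(4−5) = 2·(−8)·(−4)·(−1) = −64 ≡ 1, so v_1 = 1^{−1} = 1 (mod 13).
  i = 2 (α = 2): (2−4)(2−12)(2−8)(2−5) = (−2)·(−10)·(−6)·(−3) = 360 ≡ 9, so v_2 = 9^{−1} = 3 (mod 13).
  i = 3 (α = 12): (12−4)(12−2)(12−8)(12−5) = 8·10·4·7 = 2240 ≡ 4, so v_3 = 4^{−1} = 10 (mod 13).
  i = 4 (α = 8): (8−4)(8−2)(8−12)(8−5) = 4·6·(−4)·3 = −288 ≡ 11, so v_4 = 11^{−1} = 6 (mod 13).
  i = 5 (α = 5): (5−4)(5−2)(5−12)(5−8) = 1·3·(−7)·(−3) = 63 ≡ 11, so v_5 = 11^{−1} = 6 (mod 13).
  v = [1, 3, 10, 6, 6].
Step 2: syndromes of r = [1, 4, 6, 8, 6] (all sums mod 13).
  S_0 = Σ v_i r_i = 1·1 + 3·4 + 10·6 + 6·8 + 6·6 = 157 ≡ 1.
  S_1 = Σ v_i α_i r_i = 1·4·1 + 3·2·4 + 10·12·6 + 6·8·8 + 6·5·6 = 1312 ≡ 12.
  α_i^2 mod 13 = [3, 4, 1, 12, 12].
  S_2 = Σ v_i α_i^2 r_i = 1·3·1 + 3·4·4 + 10·1·6 + 6·12·8 + 6·12·6 = 1119 ≡ 1.
  S = (1, 12, 1) ≠ 0, so r is not a codeword (an error is present).
Step 3: locate the error. For a single error e at position i, S_ℓ = v_i·e·α_i^ℓ, so α_err = S_1/S_0.
  S_0^{−1} = 1^{−1} = 1 (mod 13), so α_err = 12·1 = 12 ≡ 12 = α_3. Error position i = 3.
  Consistency check: S_2/S_1 = 1·12 = 12 ≡ 12 = α_err ✓ (single-error assumption holds).
Step 4: error magnitude e = S_0/v_3 = S_0·∏_{j≠3}(α_3 − α_j) = 1·4 = 4 ≡ 4 (mod 13).
Step 5: correct position 3: c_3 = r_3 − e = 6 − 4 ≡ 2 (mod 13). Hence c = [1, 4, 2, 8, 6].
  Check: interpolating c through the α_i gives m(x) = 7 + 5·x (degree < 2) with m(α_i) = c_i for every i, so c is indeed a codeword.


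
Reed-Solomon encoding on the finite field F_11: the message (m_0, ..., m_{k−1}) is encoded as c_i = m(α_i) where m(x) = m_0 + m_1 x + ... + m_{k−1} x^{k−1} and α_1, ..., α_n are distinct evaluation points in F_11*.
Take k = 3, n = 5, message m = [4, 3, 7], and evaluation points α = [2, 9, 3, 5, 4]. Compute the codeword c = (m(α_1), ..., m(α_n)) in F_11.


c = [5, 4, 10, 7, 7]

Message polynomial: m(x) = 4 + 3·x + 7·x^2 (mod 11).
For each evaluation point α_i, compute m(α_i) mod 11:
  α_1 = 2: Horner steps 7 → 6 → 5, so m(2) = 5.
  α_2 = 9: Horner steps 7 → 0 → 4, so m(9) = 4.
  α_3 = 3: Horner steps 7 → 2 → 10, so m(3) = 10.
  α_4 = 5: Horner steps 7 → 5 → 7, so m(5) = 7.
  α_5 = 4: Horner steps 7 → 9 → 7, so m(4) = 7.
Codeword c = [5, 4, 10, 7, 7] ∈ F_11^5.


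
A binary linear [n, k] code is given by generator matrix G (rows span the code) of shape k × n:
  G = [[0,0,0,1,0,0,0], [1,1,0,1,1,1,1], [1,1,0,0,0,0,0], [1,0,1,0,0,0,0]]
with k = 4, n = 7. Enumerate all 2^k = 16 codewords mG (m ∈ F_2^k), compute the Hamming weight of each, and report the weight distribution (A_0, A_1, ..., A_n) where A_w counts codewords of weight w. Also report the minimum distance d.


Weight distribution: A_0 = 1, A_1 = 1, A_2 = 3, A_3 = 4, A_4 = 1, A_5 = 3, A_6 = 3. Minimum distance d = 1.

Enumerate all 2^4 = 16 messages m ∈ F_2^4.
For each, compute codeword c = mG in F_2^7, then tally its weight.
  m = 0000 → c = 0000000, weight = 0.
  m = 1000 → c = 0001000, weight = 1.
  m = 0100 → c = 1101111, weight = 6.
  m = 1100 → c = 1100111, weight = 5.
  m = 0010 → c = 1100000, weight = 2.
  m = 1010 → c = 1101000, weight = 3.
  m = 0110 → c = 0001111, weight = 4.
  m = 1110 → c = 0000111, weight = 3.
  m = 0001 → c = 1010000, weight = 2.
  m = 1001 → c = 1011000, weight = 3.
  m = 0101 → c = 0111111, weight = 6.
  m = 1101 → c = 0110111, weight = 5.
  m = 0011 → c = 0110000, weight = 2.
  m = 1011 → c = 0111000, weight = 3.
  m = 0111 → c = 1011111, weight = 6.
  m = 1111 → c = 1010111, weight = 5.
Tally weights:
  weight 0: 1 codewords.
  weight 1: 1 codewords.
  weight 2: 3 codewords.
  weight 3: 4 codewords.
  weight 4: 1 codewords.
  weight 5: 3 codewords.
  weight 6: 3 codewords.
Minimum distance d = smallest w > 0 with A_w > 0 = 1.
Sanity: Σ A_w = 16 = 2^4 = 16 ✓.


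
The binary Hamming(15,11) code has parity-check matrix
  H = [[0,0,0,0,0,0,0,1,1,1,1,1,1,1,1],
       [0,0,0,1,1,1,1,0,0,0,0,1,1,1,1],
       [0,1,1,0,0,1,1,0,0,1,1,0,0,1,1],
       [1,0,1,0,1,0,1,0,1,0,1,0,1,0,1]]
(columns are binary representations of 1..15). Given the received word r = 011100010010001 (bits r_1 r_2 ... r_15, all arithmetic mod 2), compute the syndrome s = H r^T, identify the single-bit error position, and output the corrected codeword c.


s = (1, 0, 0, 1)^T, error position = 9, corrected codeword c = 011100011010001

Compute s = H r^T mod 2 one row at a time:
  s_1 = 1 + 0 + 0 + 1 + 0 + 0 + 0 + 1 = 3 ≡ 1 (mod 2).
  s_2 = 1 + 0 + 0 + 0 + 0 + 0 + 0 + 1 = 2 ≡ 0 (mod 2).
  s_3 = 1 + 1 + 0 + 0 + 0 + 1 + 0 + 1 = 4 ≡ 0 (mod 2).
  s_4 = 0 + 1 + 0 + 0 + 0 + 1 + 0 + 1 = 3 ≡ 1 (mod 2).
s = (1, 0, 0, 1)^T — this equals column 9 of H (binary 1001), so error is at position 9.
Correct: flip bit 9 of r = 011100010010001 to get c = 011100011010001.


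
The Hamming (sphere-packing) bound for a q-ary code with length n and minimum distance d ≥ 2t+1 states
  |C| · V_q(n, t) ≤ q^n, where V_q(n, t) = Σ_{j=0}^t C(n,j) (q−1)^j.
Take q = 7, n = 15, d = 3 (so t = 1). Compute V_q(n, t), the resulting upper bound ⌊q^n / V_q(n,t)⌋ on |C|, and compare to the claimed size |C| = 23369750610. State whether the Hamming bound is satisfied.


V_q(n, t) = 91, q^n = 4747561509943, Hamming bound = 52171005603, |C| = 23369750610 ≤ bound (satisfied).

Step 1: Compute V_q(n, t) = Σ_{j=0}^1 C(n, j) (q−1)^j.
  j = 0: C(15,0)·(6)^0 = 1·1 = 1.
  j = 1: C(15,1)·(6)^1 = 15·6 = 90.
  V_q(n, t) = 1 + 90 = 91.
Step 2: q^n = 7^15 = 4747561509943.
Step 3: Hamming bound ⌊q^n / V_q(n,t)⌋ = ⌊4747561509943/91⌋ = 52171005603.
Step 4: Compare |C| = 23369750610 to 52171005603: satisfied.
The claimed |C| lies below the Hamming bound.


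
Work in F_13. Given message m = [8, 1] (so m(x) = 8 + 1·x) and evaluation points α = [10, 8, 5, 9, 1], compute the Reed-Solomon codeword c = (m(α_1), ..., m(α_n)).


c = [5, 3, 0, 4, 9]

Message polynomial: m(x) = 8 + 1·x (mod 13).
For each evaluation point α_i, compute m(α_i) mod 13:
  α_1 = 10: Horner steps 1 → 5, so m(10) = 5.
  α_2 = 8: Horner steps 1 → 3, so m(8) = 3.
  α_3 = 5: Horner steps 1 → 0, so m(5) = 0.
  α_4 = 9: Horner steps 1 → 4, so m(9) = 4.
  α_5 = 1: Horner steps 1 → 9, so m(1) = 9.
Codeword c = [5, 3, 0, 4, 9] ∈ F_13^5.


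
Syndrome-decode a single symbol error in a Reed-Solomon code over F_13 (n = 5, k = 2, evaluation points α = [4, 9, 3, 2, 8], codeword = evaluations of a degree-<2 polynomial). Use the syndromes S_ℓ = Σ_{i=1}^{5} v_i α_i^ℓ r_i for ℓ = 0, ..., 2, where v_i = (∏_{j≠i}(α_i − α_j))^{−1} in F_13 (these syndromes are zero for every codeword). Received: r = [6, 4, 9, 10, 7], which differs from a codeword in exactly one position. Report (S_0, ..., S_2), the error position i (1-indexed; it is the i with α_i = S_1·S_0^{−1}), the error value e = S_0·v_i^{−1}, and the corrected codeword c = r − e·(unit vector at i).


S = (4, 8, 3), error at position 4, error magnitude e = 11, c = [6, 4, 9, 12, 7].

Step 1: column multipliers v_i = (∏_{j≠i}(α_i − α_j))^{−1} mod 13.
  i = 1 (α = 4): (4−9)(4−3)(4−2)(4−8) = (−5)·1·2·(−4) = 40 ≡ 1, so v_1 = 1^{−1} = 1 (mod 13).
  i = 2 (α = 9): (9−4)(9−3)(9−2)(9−8) = 5·6·7·1 = 210 ≡ 2, so v_2 = 2^{−1} = 7 (mod 13).
  i = 3 (α = 3): (3−4)(3−9)(3−2)(3−8) = (−1)·(−6)·1·(−5) = −30 ≡ 9, so v_3 = 9^{−1} = 3 (mod 13).
  i = 4 (α = 2): (2−4)(2−9)(2−3)(2−8) = (−2)·(−7)·(−1)·(−6) = 84 ≡ 6, so v_4 = 6^{−1} = 11 (mod 13).
  i = 5 (α = 8): (8−4)(8−9)(8−3)(8−2) = 4·(−1)·5·6 = −120 ≡ 10, so v_5 = 10^{−1} = 4 (mod 13).
  v = [1, 7, 3, 11, 4].
Step 2: syndromes of r = [6, 4, 9, 10, 7] (all sums mod 13).
  S_0 = Σ v_i r_i = 1·6 + 7·4 + 3·9 + 11·10 + 4·7 = 199 ≡ 4.
  S_1 = Σ v_i α_i r_i = 1·4·6 + 7·9·4 + 3·3·9 + 11·2·10 + 4·8·7 = 801 ≡ 8.
  α_i^2 mod 13 = [3, 3, 9, 4, 12].
  S_2 = Σ v_i α_i^2 r_i = 1·3·6 + 7·3·4 + 3·9·9 + 11·4·10 + 4·12·7 = 1121 ≡ 3.
  S = (4, 8, 3) ≠ 0, so r is not a codeword (an error is present).
Step 3: locate the error. For a single error e at position i, S_ℓ = v_i·e·α_i^ℓ, so α_err = S_1/S_0.
  S_0^{−1} = 4^{−1} = 10 (mod 13), so α_err = 8·10 = 80 ≡ 2 = α_4. Error position i = 4.
  Consistency check: S_2/S_1 = 3·5 = 15 ≡ 2 = α_err ✓ (single-error assumption holds).
Step 4: error magnitude e = S_0/v_4 = S_0·∏_{j≠4}(α_4 − α_j) = 4·6 = 24 ≡ 11 (mod 13).
Step 5: correct position 4: c_4 = r_4 − e = 10 − 11 ≡ 12 (mod 13). Hence c = [6, 4, 9, 12, 7].
  Check: interpolating c through the α_i gives m(x) = 5 + 10·x (degree < 2) with m(α_i) = c_i for every i, so c is indeed a codeword.


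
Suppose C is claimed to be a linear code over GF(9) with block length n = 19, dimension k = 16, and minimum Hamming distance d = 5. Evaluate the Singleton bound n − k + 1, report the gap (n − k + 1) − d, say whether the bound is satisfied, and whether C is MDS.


Singleton RHS = n − k + 1 = 4, slack = -1, bound violated (no such code; not MDS).

Singleton bound: d ≤ n − k + 1.
Here n = 19, k = 16, so n − k + 1 = 4.
Given d = 5, check d ≤ 4: NO.
Slack = (n − k + 1) − d = -1.
The slack is negative: d = 5 exceeds n − k + 1 = 4 by 1, so the Singleton bound is violated and no linear [19, 16, 5]_9 code can exist. In particular it is not MDS (MDS requires d = n − k + 1 exactly).
Description: the claimed parameters are [19, 16, 5]_9; such a code would be impossible (violates the Singleton bound).
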